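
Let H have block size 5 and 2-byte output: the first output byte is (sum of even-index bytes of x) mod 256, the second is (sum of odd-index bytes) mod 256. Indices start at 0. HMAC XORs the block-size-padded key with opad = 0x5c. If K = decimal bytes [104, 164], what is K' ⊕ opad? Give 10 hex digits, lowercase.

34f85c5c5c

Key decimal bytes [104, 164] = 68 a4 is 2 bytes ≤ B = 5; zero-pad to 5 bytes: K' = 68 a4 00 00 00.
XOR each byte with 0x5c: 68⊕5c=34, a4⊕5c=f8, 00⊕5c=5c, 00⊕5c=5c, 00⊕5c=5c.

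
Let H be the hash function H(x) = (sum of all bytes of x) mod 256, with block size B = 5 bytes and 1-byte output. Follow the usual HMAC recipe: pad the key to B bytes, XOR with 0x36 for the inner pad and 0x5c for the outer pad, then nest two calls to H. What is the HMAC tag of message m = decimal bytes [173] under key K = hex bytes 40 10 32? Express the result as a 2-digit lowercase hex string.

47

Key hex bytes 40 10 32 is 3 bytes ≤ B = 5; zero-pad to 5 bytes: K' = 40 10 32 00 00.
K' ⊕ ipad = 76 26 04 36 36.  K' ⊕ opad = 1c 4c 6e 5c 5c.
Inner input = (K'⊕ipad) ∥ m = 76 26 04 36 36 ∥ ad.
Inner hash: sum = 118+38+4+54+54+173 = 441; mod 256 = 185 → b9.
Outer input = (K'⊕opad) ∥ inner = 1c 4c 6e 5c 5c ∥ b9.
Outer hash (tag): sum = 28+76+110+92+92+185 = 583; mod 256 = 71 → 47.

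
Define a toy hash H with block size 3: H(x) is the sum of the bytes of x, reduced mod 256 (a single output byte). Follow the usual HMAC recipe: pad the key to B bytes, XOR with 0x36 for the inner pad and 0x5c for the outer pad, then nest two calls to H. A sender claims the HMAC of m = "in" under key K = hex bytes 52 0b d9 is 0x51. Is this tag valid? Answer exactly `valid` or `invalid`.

valid

Key hex bytes 52 0b d9 is exactly B = 3 bytes: K' = 52 0b d9.
K' ⊕ ipad = 64 3d ef; K' ⊕ opad = 0e 57 85.
Inner hash: sum = 100+61+239+105+110 = 615; mod 256 = 103 → 67.
Outer hash (recomputed tag): sum = 14+87+133+103 = 337; mod 256 = 81 → 51.
Recomputed tag = 51; claimed = 51 → match.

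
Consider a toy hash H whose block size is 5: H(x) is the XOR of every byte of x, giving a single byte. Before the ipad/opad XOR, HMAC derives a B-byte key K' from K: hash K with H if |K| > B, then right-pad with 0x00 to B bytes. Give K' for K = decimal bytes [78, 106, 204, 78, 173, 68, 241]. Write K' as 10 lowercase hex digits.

be00000000

|K| = 7 > B = 5, so first hash the key.
H(K): XOR 4e⊕6a⊕cc⊕4e⊕ad⊕44⊕f1 = be.
Zero-pad H(K) = be to 5 bytes: K' = be 00 00 00 00.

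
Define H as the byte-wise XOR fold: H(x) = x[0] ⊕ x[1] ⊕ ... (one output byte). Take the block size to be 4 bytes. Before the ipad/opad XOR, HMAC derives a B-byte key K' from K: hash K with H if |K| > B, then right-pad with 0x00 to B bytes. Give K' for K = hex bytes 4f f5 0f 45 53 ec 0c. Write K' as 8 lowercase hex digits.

43000000

|K| = 7 > B = 4, so first hash the key.
H(K): XOR 4f⊕f5⊕0f⊕45⊕53⊕ec⊕0c = 43.
Zero-pad H(K) = 43 to 4 bytes: K' = 43 00 00 00.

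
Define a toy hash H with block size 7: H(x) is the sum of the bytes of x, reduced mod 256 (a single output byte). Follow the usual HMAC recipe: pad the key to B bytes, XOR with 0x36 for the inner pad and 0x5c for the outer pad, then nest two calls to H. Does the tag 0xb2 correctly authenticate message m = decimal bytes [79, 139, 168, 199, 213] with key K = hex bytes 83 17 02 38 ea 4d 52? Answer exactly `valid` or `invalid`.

Key hex bytes 83 17 02 38 ea 4d 52 is exactly B = 7 bytes: K' = 83 17 02 38 ea 4d 52.
K' ⊕ ipad = b5 21 34 0e dc 7b 64; K' ⊕ opad = df 4b 5e 64 b6 11 0e.
Inner hash: sum = 181+33+52+14+220+123+100+79+139+168+199+213 = 1521; mod 256 = 241 → f1.
Outer hash (recomputed tag): sum = 223+75+94+100+182+17+14+241 = 946; mod 256 = 178 → b2.
Recomputed tag = b2; claimed = b2 → match.

valid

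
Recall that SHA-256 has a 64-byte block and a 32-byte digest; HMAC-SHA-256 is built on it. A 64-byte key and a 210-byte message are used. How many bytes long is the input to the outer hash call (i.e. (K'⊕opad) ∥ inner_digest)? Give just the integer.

96

Key is 64 ≤ 64 bytes, zero-padded: |K'| = 64.
Outer input = (K'⊕opad) ∥ H(inner) → 64 + 32 = 96 bytes.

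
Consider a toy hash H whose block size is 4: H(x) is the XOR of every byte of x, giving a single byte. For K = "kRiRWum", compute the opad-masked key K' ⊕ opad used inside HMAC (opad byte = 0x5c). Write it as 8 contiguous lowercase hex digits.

Key "kRiRWum" = 6b 52 69 52 57 75 6d is 7 bytes > B = 4, so hash it first: H(key) = 4d, then zero-pad to 4 bytes: K' = 4d 00 00 00.
XOR each byte with 0x5c: 4d⊕5c=11, 00⊕5c=5c, 00⊕5c=5c, 00⊕5c=5c.

115c5c5c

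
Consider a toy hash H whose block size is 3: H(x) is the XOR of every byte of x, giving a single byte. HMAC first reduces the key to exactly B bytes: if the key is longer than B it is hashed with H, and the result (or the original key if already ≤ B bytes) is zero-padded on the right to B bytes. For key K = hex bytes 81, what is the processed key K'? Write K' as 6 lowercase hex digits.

810000

Key hex bytes 81 is 1 byte ≤ B = 3; zero-pad to 3 bytes: K' = 81 00 00.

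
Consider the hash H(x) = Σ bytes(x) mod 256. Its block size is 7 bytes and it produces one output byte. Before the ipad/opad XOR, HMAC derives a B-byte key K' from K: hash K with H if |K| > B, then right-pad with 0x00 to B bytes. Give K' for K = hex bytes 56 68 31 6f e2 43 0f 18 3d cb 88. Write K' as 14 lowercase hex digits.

|K| = 11 > B = 7, so first hash the key.
H(K): sum = 86+104+49+111+226+67+15+24+61+203+136 = 1082; mod 256 = 58 → 3a.
Zero-pad H(K) = 3a to 7 bytes: K' = 3a 00 00 00 00 00 00.

3a000000000000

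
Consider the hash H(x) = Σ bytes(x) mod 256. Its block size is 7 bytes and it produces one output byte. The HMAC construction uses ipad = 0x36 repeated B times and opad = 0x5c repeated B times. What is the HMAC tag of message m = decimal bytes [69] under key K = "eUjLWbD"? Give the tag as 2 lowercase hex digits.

Key "eUjLWbD" = 65 55 6a 4c 57 62 44 is exactly B = 7 bytes: K' = 65 55 6a 4c 57 62 44.
K' ⊕ ipad = 53 63 5c 7a 61 54 72.  K' ⊕ opad = 39 09 36 10 0b 3e 18.
Inner input = (K'⊕ipad) ∥ m = 53 63 5c 7a 61 54 72 ∥ 45.
Inner hash: sum = 83+99+92+122+97+84+114+69 = 760; mod 256 = 248 → f8.
Outer input = (K'⊕opad) ∥ inner = 39 09 36 10 0b 3e 18 ∥ f8.
Outer hash (tag): sum = 57+9+54+16+11+62+24+248 = 481; mod 256 = 225 → e1.

e1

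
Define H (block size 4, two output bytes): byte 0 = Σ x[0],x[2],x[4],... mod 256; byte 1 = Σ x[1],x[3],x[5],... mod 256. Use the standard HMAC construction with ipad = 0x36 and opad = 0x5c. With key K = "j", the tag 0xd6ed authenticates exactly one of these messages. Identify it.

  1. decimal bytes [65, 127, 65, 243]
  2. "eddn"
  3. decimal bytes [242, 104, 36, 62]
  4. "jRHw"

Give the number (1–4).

4

Key "j" = 6a is 1 byte ≤ B = 4; zero-pad to 4 bytes: K' = 6a 00 00 00.
K' ⊕ ipad = 5c 36 36 36; K' ⊕ opad = 36 5c 5c 5c.
m1: inner = H(5c 36 36 36 41 7f 41 f3) = 14 de; tag = H(36 5c 5c 5c 14 de) = a696
m2: inner = H(5c 36 36 36 65 64 64 6e) = 5b 3e; tag = H(36 5c 5c 5c 5b 3e) = edf6
m3: inner = H(5c 36 36 36 f2 68 24 3e) = a8 12; tag = H(36 5c 5c 5c a8 12) = 3aca
m4: inner = H(5c 36 36 36 6a 52 48 77) = 44 35; tag = H(36 5c 5c 5c 44 35) = d6ed ← matches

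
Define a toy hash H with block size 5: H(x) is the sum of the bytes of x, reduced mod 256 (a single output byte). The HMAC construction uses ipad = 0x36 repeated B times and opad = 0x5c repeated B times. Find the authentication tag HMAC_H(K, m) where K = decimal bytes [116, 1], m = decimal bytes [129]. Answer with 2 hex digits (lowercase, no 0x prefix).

35

Key decimal bytes [116, 1] = 74 01 is 2 bytes ≤ B = 5; zero-pad to 5 bytes: K' = 74 01 00 00 00.
K' ⊕ ipad = 42 37 36 36 36.  K' ⊕ opad = 28 5d 5c 5c 5c.
Inner input = (K'⊕ipad) ∥ m = 42 37 36 36 36 ∥ 81.
Inner hash: sum = 66+55+54+54+54+129 = 412; mod 256 = 156 → 9c.
Outer input = (K'⊕opad) ∥ inner = 28 5d 5c 5c 5c ∥ 9c.
Outer hash (tag): sum = 40+93+92+92+92+156 = 565; mod 256 = 53 → 35.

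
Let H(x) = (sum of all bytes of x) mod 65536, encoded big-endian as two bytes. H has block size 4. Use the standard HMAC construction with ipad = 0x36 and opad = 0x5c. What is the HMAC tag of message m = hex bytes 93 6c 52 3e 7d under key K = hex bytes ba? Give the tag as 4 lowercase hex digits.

Key hex bytes ba is 1 byte ≤ B = 4; zero-pad to 4 bytes: K' = ba 00 00 00.
K' ⊕ ipad = 8c 36 36 36.  K' ⊕ opad = e6 5c 5c 5c.
Inner input = (K'⊕ipad) ∥ m = 8c 36 36 36 ∥ 93 6c 52 3e 7d.
Inner hash: sum = 140+54+54+54+147+108+82+62+125 = 826 → 03 3a.
Outer input = (K'⊕opad) ∥ inner = e6 5c 5c 5c ∥ 03 3a.
Outer hash (tag): sum = 230+92+92+92+3+58 = 567 → 02 37.

0237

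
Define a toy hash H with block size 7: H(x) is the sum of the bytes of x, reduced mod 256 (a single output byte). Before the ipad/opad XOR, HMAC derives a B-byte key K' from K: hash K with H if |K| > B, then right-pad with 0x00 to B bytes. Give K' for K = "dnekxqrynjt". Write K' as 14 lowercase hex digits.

c2000000000000

|K| = 11 > B = 7, so first hash the key.
H(K): sum = 100+110+101+107+120+113+114+121+110+106+116 = 1218; mod 256 = 194 → c2.
Zero-pad H(K) = c2 to 7 bytes: K' = c2 00 00 00 00 00 00.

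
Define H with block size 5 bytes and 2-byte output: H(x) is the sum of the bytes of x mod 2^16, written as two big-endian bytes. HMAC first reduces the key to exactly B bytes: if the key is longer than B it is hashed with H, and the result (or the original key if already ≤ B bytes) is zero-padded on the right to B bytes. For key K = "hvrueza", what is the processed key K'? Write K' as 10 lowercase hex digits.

|K| = 7 > B = 5, so first hash the key.
H(K): sum = 104+118+114+117+101+122+97 = 773 → 03 05.
Zero-pad H(K) = 03 05 to 5 bytes: K' = 03 05 00 00 00.

0305000000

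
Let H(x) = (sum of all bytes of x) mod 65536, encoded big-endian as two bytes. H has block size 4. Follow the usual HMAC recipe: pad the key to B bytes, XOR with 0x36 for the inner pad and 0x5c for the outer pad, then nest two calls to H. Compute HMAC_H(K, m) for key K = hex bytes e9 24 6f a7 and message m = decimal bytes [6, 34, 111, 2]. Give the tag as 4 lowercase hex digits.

02d1

Key hex bytes e9 24 6f a7 is exactly B = 4 bytes: K' = e9 24 6f a7.
K' ⊕ ipad = df 12 59 91.  K' ⊕ opad = b5 78 33 fb.
Inner input = (K'⊕ipad) ∥ m = df 12 59 91 ∥ 06 22 6f 02.
Inner hash: sum = 223+18+89+145+6+34+111+2 = 628 → 02 74.
Outer input = (K'⊕opad) ∥ inner = b5 78 33 fb ∥ 02 74.
Outer hash (tag): sum = 181+120+51+251+2+116 = 721 → 02 d1.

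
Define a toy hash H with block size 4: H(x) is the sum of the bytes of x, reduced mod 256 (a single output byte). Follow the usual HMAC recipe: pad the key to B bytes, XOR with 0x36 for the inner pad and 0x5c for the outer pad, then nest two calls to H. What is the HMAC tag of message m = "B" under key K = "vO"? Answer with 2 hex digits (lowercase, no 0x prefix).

Key "vO" = 76 4f is 2 bytes ≤ B = 4; zero-pad to 4 bytes: K' = 76 4f 00 00.
K' ⊕ ipad = 40 79 36 36.  K' ⊕ opad = 2a 13 5c 5c.
Inner input = (K'⊕ipad) ∥ m = 40 79 36 36 ∥ 42.
Inner hash: sum = 64+121+54+54+66 = 359; mod 256 = 103 → 67.
Outer input = (K'⊕opad) ∥ inner = 2a 13 5c 5c ∥ 67.
Outer hash (tag): sum = 42+19+92+92+103 = 348; mod 256 = 92 → 5c.

5c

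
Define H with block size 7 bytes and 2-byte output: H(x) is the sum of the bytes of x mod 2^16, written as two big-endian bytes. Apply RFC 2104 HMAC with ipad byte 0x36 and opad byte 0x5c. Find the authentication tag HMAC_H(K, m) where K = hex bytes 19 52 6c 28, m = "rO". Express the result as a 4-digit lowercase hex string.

Key hex bytes 19 52 6c 28 is 4 bytes ≤ B = 7; zero-pad to 7 bytes: K' = 19 52 6c 28 00 00 00.
K' ⊕ ipad = 2f 64 5a 1e 36 36 36.  K' ⊕ opad = 45 0e 30 74 5c 5c 5c.
Inner input = (K'⊕ipad) ∥ m = 2f 64 5a 1e 36 36 36 ∥ 72 4f.
Inner hash: sum = 47+100+90+30+54+54+54+114+79 = 622 → 02 6e.
Outer input = (K'⊕opad) ∥ inner = 45 0e 30 74 5c 5c 5c ∥ 02 6e.
Outer hash (tag): sum = 69+14+48+116+92+92+92+2+110 = 635 → 02 7b.

027b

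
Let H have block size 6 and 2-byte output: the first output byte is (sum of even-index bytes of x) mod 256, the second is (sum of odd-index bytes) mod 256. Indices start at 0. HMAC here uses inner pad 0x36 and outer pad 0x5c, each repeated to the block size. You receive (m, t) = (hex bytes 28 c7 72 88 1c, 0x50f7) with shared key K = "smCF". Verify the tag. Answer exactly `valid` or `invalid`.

valid

Key "smCF" = 73 6d 43 46 is 4 bytes ≤ B = 6; zero-pad to 6 bytes: K' = 73 6d 43 46 00 00.
K' ⊕ ipad = 45 5b 75 70 36 36; K' ⊕ opad = 2f 31 1f 1a 5c 5c.
Inner hash: even-index sum = 422 mod 256 = 166; odd-index sum = 592 mod 256 = 80 → a6 50.
Outer hash (recomputed tag): even-index sum = 336 mod 256 = 80; odd-index sum = 247 mod 256 = 247 → 50 f7.
Recomputed tag = 50f7; claimed = 50f7 → match.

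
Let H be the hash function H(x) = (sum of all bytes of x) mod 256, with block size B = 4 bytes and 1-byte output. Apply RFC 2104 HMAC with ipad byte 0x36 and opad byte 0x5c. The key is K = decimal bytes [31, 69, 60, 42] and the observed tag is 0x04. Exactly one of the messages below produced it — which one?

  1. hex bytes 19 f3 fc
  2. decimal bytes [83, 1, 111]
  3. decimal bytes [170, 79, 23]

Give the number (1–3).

Key decimal bytes [31, 69, 60, 42] = 1f 45 3c 2a is exactly B = 4 bytes: K' = 1f 45 3c 2a.
K' ⊕ ipad = 29 73 0a 1c; K' ⊕ opad = 43 19 60 76.
m1: inner = H(29 73 0a 1c 19 f3 fc) = ca; tag = H(43 19 60 76 ca) = fc
m2: inner = H(29 73 0a 1c 53 01 6f) = 85; tag = H(43 19 60 76 85) = b7
m3: inner = H(29 73 0a 1c aa 4f 17) = d2; tag = H(43 19 60 76 d2) = 04 ← matches

3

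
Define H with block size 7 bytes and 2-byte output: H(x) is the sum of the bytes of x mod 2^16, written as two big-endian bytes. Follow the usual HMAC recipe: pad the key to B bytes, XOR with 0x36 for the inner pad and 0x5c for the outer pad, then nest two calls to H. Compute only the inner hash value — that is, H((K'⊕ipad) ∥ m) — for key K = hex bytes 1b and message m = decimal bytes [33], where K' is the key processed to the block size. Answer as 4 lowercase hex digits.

0192

Key hex bytes 1b is 1 byte ≤ B = 7; zero-pad to 7 bytes: K' = 1b 00 00 00 00 00 00.
K' ⊕ ipad = 2d 36 36 36 36 36 36.
Inner input = 2d 36 36 36 36 36 36 ∥ 21.
Inner hash: sum = 45+54+54+54+54+54+54+33 = 402 → 01 92.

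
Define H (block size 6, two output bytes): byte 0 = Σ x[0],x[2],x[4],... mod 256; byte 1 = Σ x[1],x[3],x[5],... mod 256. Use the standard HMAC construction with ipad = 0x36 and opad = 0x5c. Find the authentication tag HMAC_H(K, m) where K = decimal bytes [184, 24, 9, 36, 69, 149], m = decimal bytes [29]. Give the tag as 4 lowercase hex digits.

af68

Key decimal bytes [184, 24, 9, 36, 69, 149] = b8 18 09 24 45 95 is exactly B = 6 bytes: K' = b8 18 09 24 45 95.
K' ⊕ ipad = 8e 2e 3f 12 73 a3.  K' ⊕ opad = e4 44 55 78 19 c9.
Inner input = (K'⊕ipad) ∥ m = 8e 2e 3f 12 73 a3 ∥ 1d.
Inner hash: even-index sum = 349 mod 256 = 93; odd-index sum = 227 mod 256 = 227 → 5d e3.
Outer input = (K'⊕opad) ∥ inner = e4 44 55 78 19 c9 ∥ 5d e3.
Outer hash (tag): even-index sum = 431 mod 256 = 175; odd-index sum = 616 mod 256 = 104 → af 68.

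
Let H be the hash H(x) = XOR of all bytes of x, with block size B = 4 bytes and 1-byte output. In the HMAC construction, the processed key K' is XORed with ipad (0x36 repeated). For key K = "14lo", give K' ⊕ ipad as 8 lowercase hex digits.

07025a59

Key "14lo" = 31 34 6c 6f is exactly B = 4 bytes: K' = 31 34 6c 6f.
XOR each byte with 0x36: 31⊕36=07, 34⊕36=02, 6c⊕36=5a, 6f⊕36=59.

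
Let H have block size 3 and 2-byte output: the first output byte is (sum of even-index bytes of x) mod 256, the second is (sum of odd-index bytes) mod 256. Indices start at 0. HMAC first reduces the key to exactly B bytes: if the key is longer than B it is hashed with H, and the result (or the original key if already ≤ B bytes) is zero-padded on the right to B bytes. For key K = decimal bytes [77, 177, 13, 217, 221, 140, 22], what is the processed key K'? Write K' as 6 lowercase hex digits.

4d1600

|K| = 7 > B = 3, so first hash the key.
H(K): even-index sum = 333 mod 256 = 77; odd-index sum = 534 mod 256 = 22 → 4d 16.
Zero-pad H(K) = 4d 16 to 3 bytes: K' = 4d 16 00.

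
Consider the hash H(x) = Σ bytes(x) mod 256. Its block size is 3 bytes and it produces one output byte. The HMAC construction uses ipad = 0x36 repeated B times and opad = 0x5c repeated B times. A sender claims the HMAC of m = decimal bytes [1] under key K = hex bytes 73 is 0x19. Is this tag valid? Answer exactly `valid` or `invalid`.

invalid

Key hex bytes 73 is 1 byte ≤ B = 3; zero-pad to 3 bytes: K' = 73 00 00.
K' ⊕ ipad = 45 36 36; K' ⊕ opad = 2f 5c 5c.
Inner hash: sum = 69+54+54+1 = 178 → b2.
Outer hash (recomputed tag): sum = 47+92+92+178 = 409; mod 256 = 153 → 99.
Recomputed tag = 99; claimed = 19 → mismatch.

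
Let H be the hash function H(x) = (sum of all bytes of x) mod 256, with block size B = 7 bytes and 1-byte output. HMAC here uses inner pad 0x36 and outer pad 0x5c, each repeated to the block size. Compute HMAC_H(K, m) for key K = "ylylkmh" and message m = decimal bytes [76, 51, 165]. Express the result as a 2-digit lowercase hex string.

Key "ylylkmh" = 79 6c 79 6c 6b 6d 68 is exactly B = 7 bytes: K' = 79 6c 79 6c 6b 6d 68.
K' ⊕ ipad = 4f 5a 4f 5a 5d 5b 5e.  K' ⊕ opad = 25 30 25 30 37 31 34.
Inner input = (K'⊕ipad) ∥ m = 4f 5a 4f 5a 5d 5b 5e ∥ 4c 33 a5.
Inner hash: sum = 79+90+79+90+93+91+94+76+51+165 = 908; mod 256 = 140 → 8c.
Outer input = (K'⊕opad) ∥ inner = 25 30 25 30 37 31 34 ∥ 8c.
Outer hash (tag): sum = 37+48+37+48+55+49+52+140 = 466; mod 256 = 210 → d2.

d2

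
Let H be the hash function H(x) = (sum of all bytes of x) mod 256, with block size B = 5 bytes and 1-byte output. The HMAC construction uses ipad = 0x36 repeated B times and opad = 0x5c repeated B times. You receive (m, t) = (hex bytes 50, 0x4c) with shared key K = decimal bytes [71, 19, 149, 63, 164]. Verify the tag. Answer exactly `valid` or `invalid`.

invalid

Key decimal bytes [71, 19, 149, 63, 164] = 47 13 95 3f a4 is exactly B = 5 bytes: K' = 47 13 95 3f a4.
K' ⊕ ipad = 71 25 a3 09 92; K' ⊕ opad = 1b 4f c9 63 f8.
Inner hash: sum = 113+37+163+9+146+80 = 548; mod 256 = 36 → 24.
Outer hash (recomputed tag): sum = 27+79+201+99+248+36 = 690; mod 256 = 178 → b2.
Recomputed tag = b2; claimed = 4c → mismatch.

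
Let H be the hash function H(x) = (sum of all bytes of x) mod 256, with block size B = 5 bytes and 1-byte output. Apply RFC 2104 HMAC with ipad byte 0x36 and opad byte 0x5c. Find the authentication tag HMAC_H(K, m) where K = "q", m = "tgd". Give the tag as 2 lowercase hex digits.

Key "q" = 71 is 1 byte ≤ B = 5; zero-pad to 5 bytes: K' = 71 00 00 00 00.
K' ⊕ ipad = 47 36 36 36 36.  K' ⊕ opad = 2d 5c 5c 5c 5c.
Inner input = (K'⊕ipad) ∥ m = 47 36 36 36 36 ∥ 74 67 64.
Inner hash: sum = 71+54+54+54+54+116+103+100 = 606; mod 256 = 94 → 5e.
Outer input = (K'⊕opad) ∥ inner = 2d 5c 5c 5c 5c ∥ 5e.
Outer hash (tag): sum = 45+92+92+92+92+94 = 507; mod 256 = 251 → fb.

fb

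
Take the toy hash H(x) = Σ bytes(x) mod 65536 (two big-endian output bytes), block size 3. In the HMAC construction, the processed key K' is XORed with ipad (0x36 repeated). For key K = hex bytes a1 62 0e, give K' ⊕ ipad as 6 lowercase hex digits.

975438

Key hex bytes a1 62 0e is exactly B = 3 bytes: K' = a1 62 0e.
XOR each byte with 0x36: a1⊕36=97, 62⊕36=54, 0e⊕36=38.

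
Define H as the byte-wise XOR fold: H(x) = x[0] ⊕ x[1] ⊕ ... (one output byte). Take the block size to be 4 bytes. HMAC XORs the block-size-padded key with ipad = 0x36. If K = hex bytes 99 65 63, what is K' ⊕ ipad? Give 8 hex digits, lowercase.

af535536

Key hex bytes 99 65 63 is 3 bytes ≤ B = 4; zero-pad to 4 bytes: K' = 99 65 63 00.
XOR each byte with 0x36: 99⊕36=af, 65⊕36=53, 63⊕36=55, 00⊕36=36.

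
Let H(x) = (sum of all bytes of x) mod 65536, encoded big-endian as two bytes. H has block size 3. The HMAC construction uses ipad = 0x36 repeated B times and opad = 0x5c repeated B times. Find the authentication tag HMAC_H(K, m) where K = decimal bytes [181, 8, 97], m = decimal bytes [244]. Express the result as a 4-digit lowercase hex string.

0188

Key decimal bytes [181, 8, 97] = b5 08 61 is exactly B = 3 bytes: K' = b5 08 61.
K' ⊕ ipad = 83 3e 57.  K' ⊕ opad = e9 54 3d.
Inner input = (K'⊕ipad) ∥ m = 83 3e 57 ∥ f4.
Inner hash: sum = 131+62+87+244 = 524 → 02 0c.
Outer input = (K'⊕opad) ∥ inner = e9 54 3d ∥ 02 0c.
Outer hash (tag): sum = 233+84+61+2+12 = 392 → 01 88.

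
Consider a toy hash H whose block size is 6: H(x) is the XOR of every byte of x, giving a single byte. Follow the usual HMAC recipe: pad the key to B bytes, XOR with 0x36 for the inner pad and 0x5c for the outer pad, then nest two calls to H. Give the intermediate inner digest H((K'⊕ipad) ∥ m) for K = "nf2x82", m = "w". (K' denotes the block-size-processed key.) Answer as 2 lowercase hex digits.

Key "nf2x82" = 6e 66 32 78 38 32 is exactly B = 6 bytes: K' = 6e 66 32 78 38 32.
K' ⊕ ipad = 58 50 04 4e 0e 04.
Inner input = 58 50 04 4e 0e 04 ∥ 77.
Inner hash: XOR 58⊕50⊕04⊕4e⊕0e⊕04⊕77 = 3f.

3f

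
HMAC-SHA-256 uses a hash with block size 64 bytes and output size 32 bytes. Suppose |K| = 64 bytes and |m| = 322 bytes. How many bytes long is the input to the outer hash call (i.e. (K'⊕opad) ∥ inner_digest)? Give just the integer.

Key is 64 ≤ 64 bytes, zero-padded: |K'| = 64.
Outer input = (K'⊕opad) ∥ H(inner) → 64 + 32 = 96 bytes.

96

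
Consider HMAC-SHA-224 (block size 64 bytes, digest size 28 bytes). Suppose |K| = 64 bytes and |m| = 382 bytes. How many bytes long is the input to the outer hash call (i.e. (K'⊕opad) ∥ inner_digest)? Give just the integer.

92

Key is 64 ≤ 64 bytes, zero-padded: |K'| = 64.
Outer input = (K'⊕opad) ∥ H(inner) → 64 + 28 = 92 bytes.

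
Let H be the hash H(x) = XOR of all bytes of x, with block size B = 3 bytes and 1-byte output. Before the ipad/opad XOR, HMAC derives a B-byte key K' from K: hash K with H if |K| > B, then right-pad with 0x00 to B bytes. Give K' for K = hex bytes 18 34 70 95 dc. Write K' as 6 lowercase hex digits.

150000

|K| = 5 > B = 3, so first hash the key.
H(K): XOR 18⊕34⊕70⊕95⊕dc = 15.
Zero-pad H(K) = 15 to 3 bytes: K' = 15 00 00.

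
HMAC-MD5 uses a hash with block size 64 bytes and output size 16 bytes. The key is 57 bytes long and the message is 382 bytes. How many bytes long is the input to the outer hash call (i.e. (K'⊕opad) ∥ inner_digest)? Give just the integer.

80

Key is 57 ≤ 64 bytes, zero-padded: |K'| = 64.
Outer input = (K'⊕opad) ∥ H(inner) → 64 + 16 = 80 bytes.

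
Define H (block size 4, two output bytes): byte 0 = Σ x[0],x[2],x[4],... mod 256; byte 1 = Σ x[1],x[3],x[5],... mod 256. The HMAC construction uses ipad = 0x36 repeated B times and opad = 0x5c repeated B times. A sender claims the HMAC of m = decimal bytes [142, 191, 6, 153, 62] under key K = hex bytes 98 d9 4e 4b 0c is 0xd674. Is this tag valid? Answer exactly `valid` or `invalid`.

Key hex bytes 98 d9 4e 4b 0c is 5 bytes > B = 4, so hash it first: H(key) = f2 24, then zero-pad to 4 bytes: K' = f2 24 00 00.
K' ⊕ ipad = c4 12 36 36; K' ⊕ opad = ae 78 5c 5c.
Inner hash: even-index sum = 460 mod 256 = 204; odd-index sum = 416 mod 256 = 160 → cc a0.
Outer hash (recomputed tag): even-index sum = 470 mod 256 = 214; odd-index sum = 372 mod 256 = 116 → d6 74.
Recomputed tag = d674; claimed = d674 → match.

valid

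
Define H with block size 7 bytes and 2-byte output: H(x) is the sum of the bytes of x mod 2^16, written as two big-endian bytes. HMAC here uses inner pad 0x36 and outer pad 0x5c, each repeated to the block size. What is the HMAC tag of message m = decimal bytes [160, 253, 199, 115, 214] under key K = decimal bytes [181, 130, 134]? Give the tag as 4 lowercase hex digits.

Key decimal bytes [181, 130, 134] = b5 82 86 is 3 bytes ≤ B = 7; zero-pad to 7 bytes: K' = b5 82 86 00 00 00 00.
K' ⊕ ipad = 83 b4 b0 36 36 36 36.  K' ⊕ opad = e9 de da 5c 5c 5c 5c.
Inner input = (K'⊕ipad) ∥ m = 83 b4 b0 36 36 36 36 ∥ a0 fd c7 73 d6.
Inner hash: sum = 131+180+176+54+54+54+54+160+253+199+115+214 = 1644 → 06 6c.
Outer input = (K'⊕opad) ∥ inner = e9 de da 5c 5c 5c 5c ∥ 06 6c.
Outer hash (tag): sum = 233+222+218+92+92+92+92+6+108 = 1155 → 04 83.

0483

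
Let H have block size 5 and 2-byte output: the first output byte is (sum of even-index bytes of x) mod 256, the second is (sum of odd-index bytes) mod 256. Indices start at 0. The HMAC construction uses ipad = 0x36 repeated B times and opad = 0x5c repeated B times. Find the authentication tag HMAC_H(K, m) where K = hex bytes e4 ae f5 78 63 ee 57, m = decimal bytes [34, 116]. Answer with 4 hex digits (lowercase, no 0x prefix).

0129

Key hex bytes e4 ae f5 78 63 ee 57 is 7 bytes > B = 5, so hash it first: H(key) = 93 14, then zero-pad to 5 bytes: K' = 93 14 00 00 00.
K' ⊕ ipad = a5 22 36 36 36.  K' ⊕ opad = cf 48 5c 5c 5c.
Inner input = (K'⊕ipad) ∥ m = a5 22 36 36 36 ∥ 22 74.
Inner hash: even-index sum = 389 mod 256 = 133; odd-index sum = 122 mod 256 = 122 → 85 7a.
Outer input = (K'⊕opad) ∥ inner = cf 48 5c 5c 5c ∥ 85 7a.
Outer hash (tag): even-index sum = 513 mod 256 = 1; odd-index sum = 297 mod 256 = 41 → 01 29.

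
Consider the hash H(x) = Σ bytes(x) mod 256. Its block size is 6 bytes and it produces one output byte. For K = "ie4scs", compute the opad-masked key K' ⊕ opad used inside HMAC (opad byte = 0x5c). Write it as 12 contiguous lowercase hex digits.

3539682f3f2f

Key "ie4scs" = 69 65 34 73 63 73 is exactly B = 6 bytes: K' = 69 65 34 73 63 73.
XOR each byte with 0x5c: 69⊕5c=35, 65⊕5c=39, 34⊕5c=68, 73⊕5c=2f, 63⊕5c=3f, 73⊕5c=2f.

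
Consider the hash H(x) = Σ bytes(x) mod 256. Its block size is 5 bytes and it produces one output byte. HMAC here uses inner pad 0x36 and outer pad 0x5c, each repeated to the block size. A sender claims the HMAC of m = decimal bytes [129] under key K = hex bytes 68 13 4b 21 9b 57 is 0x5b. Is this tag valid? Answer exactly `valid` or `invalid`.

Key hex bytes 68 13 4b 21 9b 57 is 6 bytes > B = 5, so hash it first: H(key) = d9, then zero-pad to 5 bytes: K' = d9 00 00 00 00.
K' ⊕ ipad = ef 36 36 36 36; K' ⊕ opad = 85 5c 5c 5c 5c.
Inner hash: sum = 239+54+54+54+54+129 = 584; mod 256 = 72 → 48.
Outer hash (recomputed tag): sum = 133+92+92+92+92+72 = 573; mod 256 = 61 → 3d.
Recomputed tag = 3d; claimed = 5b → mismatch.

invalid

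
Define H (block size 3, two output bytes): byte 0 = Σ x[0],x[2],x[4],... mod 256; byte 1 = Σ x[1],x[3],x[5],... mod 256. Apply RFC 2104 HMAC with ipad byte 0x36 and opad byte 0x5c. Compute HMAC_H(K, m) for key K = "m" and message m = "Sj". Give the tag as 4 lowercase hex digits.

1657

Key "m" = 6d is 1 byte ≤ B = 3; zero-pad to 3 bytes: K' = 6d 00 00.
K' ⊕ ipad = 5b 36 36.  K' ⊕ opad = 31 5c 5c.
Inner input = (K'⊕ipad) ∥ m = 5b 36 36 ∥ 53 6a.
Inner hash: even-index sum = 251 mod 256 = 251; odd-index sum = 137 mod 256 = 137 → fb 89.
Outer input = (K'⊕opad) ∥ inner = 31 5c 5c ∥ fb 89.
Outer hash (tag): even-index sum = 278 mod 256 = 22; odd-index sum = 343 mod 256 = 87 → 16 57.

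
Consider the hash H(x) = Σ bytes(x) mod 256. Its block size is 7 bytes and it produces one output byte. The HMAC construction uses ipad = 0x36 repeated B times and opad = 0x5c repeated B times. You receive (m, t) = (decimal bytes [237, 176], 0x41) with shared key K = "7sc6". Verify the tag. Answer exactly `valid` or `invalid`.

Key "7sc6" = 37 73 63 36 is 4 bytes ≤ B = 7; zero-pad to 7 bytes: K' = 37 73 63 36 00 00 00.
K' ⊕ ipad = 01 45 55 00 36 36 36; K' ⊕ opad = 6b 2f 3f 6a 5c 5c 5c.
Inner hash: sum = 1+69+85+0+54+54+54+237+176 = 730; mod 256 = 218 → da.
Outer hash (recomputed tag): sum = 107+47+63+106+92+92+92+218 = 817; mod 256 = 49 → 31.
Recomputed tag = 31; claimed = 41 → mismatch.

invalid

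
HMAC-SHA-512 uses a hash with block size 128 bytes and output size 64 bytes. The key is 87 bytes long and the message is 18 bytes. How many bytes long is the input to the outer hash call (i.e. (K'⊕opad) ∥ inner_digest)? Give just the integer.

Key is 87 ≤ 128 bytes, zero-padded: |K'| = 128.
Outer input = (K'⊕opad) ∥ H(inner) → 128 + 64 = 192 bytes.

192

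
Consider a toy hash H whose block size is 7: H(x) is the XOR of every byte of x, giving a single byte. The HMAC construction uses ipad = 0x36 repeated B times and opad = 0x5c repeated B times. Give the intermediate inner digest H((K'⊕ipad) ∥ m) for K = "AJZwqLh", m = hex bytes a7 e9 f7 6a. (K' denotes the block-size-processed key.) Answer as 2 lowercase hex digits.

Key "AJZwqLh" = 41 4a 5a 77 71 4c 68 is exactly B = 7 bytes: K' = 41 4a 5a 77 71 4c 68.
K' ⊕ ipad = 77 7c 6c 41 47 7a 5e.
Inner input = 77 7c 6c 41 47 7a 5e ∥ a7 e9 f7 6a.
Inner hash: XOR 77⊕7c⊕6c⊕41⊕47⊕7a⊕5e⊕a7⊕e9⊕f7⊕6a = 96.

96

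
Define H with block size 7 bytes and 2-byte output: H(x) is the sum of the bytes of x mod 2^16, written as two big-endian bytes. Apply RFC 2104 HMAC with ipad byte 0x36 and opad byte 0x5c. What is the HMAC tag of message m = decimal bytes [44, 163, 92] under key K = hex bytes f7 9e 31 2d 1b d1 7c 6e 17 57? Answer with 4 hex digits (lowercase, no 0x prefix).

02fd

Key hex bytes f7 9e 31 2d 1b d1 7c 6e 17 57 is 10 bytes > B = 7, so hash it first: H(key) = 04 37, then zero-pad to 7 bytes: K' = 04 37 00 00 00 00 00.
K' ⊕ ipad = 32 01 36 36 36 36 36.  K' ⊕ opad = 58 6b 5c 5c 5c 5c 5c.
Inner input = (K'⊕ipad) ∥ m = 32 01 36 36 36 36 36 ∥ 2c a3 5c.
Inner hash: sum = 50+1+54+54+54+54+54+44+163+92 = 620 → 02 6c.
Outer input = (K'⊕opad) ∥ inner = 58 6b 5c 5c 5c 5c 5c ∥ 02 6c.
Outer hash (tag): sum = 88+107+92+92+92+92+92+2+108 = 765 → 02 fd.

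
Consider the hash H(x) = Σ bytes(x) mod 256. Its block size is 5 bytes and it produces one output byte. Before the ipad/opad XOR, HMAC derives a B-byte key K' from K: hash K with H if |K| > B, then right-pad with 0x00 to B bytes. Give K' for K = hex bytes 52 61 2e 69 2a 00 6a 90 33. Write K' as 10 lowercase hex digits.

a100000000

|K| = 9 > B = 5, so first hash the key.
H(K): sum = 82+97+46+105+42+0+106+144+51 = 673; mod 256 = 161 → a1.
Zero-pad H(K) = a1 to 5 bytes: K' = a1 00 00 00 00.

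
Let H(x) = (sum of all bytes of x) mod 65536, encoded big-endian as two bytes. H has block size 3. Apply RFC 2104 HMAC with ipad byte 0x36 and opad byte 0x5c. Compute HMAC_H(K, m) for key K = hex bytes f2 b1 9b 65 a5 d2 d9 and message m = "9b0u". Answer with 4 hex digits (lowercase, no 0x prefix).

Key hex bytes f2 b1 9b 65 a5 d2 d9 is 7 bytes > B = 3, so hash it first: H(key) = 04 f3, then zero-pad to 3 bytes: K' = 04 f3 00.
K' ⊕ ipad = 32 c5 36.  K' ⊕ opad = 58 af 5c.
Inner input = (K'⊕ipad) ∥ m = 32 c5 36 ∥ 39 62 30 75.
Inner hash: sum = 50+197+54+57+98+48+117 = 621 → 02 6d.
Outer input = (K'⊕opad) ∥ inner = 58 af 5c ∥ 02 6d.
Outer hash (tag): sum = 88+175+92+2+109 = 466 → 01 d2.

01d2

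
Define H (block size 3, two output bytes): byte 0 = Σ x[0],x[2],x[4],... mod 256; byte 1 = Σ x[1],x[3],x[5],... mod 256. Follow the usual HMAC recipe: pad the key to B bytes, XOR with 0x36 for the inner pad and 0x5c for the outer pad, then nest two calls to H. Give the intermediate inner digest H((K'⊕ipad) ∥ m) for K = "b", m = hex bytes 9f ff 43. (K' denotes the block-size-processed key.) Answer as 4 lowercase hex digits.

8918

Key "b" = 62 is 1 byte ≤ B = 3; zero-pad to 3 bytes: K' = 62 00 00.
K' ⊕ ipad = 54 36 36.
Inner input = 54 36 36 ∥ 9f ff 43.
Inner hash: even-index sum = 393 mod 256 = 137; odd-index sum = 280 mod 256 = 24 → 89 18.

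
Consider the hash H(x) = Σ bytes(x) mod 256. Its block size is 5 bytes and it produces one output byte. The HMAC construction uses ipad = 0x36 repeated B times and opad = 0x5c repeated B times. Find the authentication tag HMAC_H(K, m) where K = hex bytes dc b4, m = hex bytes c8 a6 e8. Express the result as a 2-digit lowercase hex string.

Key hex bytes dc b4 is 2 bytes ≤ B = 5; zero-pad to 5 bytes: K' = dc b4 00 00 00.
K' ⊕ ipad = ea 82 36 36 36.  K' ⊕ opad = 80 e8 5c 5c 5c.
Inner input = (K'⊕ipad) ∥ m = ea 82 36 36 36 ∥ c8 a6 e8.
Inner hash: sum = 234+130+54+54+54+200+166+232 = 1124; mod 256 = 100 → 64.
Outer input = (K'⊕opad) ∥ inner = 80 e8 5c 5c 5c ∥ 64.
Outer hash (tag): sum = 128+232+92+92+92+100 = 736; mod 256 = 224 → e0.

e0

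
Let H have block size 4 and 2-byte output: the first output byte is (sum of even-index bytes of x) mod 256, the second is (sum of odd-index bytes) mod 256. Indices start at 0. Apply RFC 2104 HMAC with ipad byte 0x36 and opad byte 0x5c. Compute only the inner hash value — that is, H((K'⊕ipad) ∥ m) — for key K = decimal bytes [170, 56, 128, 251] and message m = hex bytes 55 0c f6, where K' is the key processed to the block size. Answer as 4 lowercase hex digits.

Key decimal bytes [170, 56, 128, 251] = aa 38 80 fb is exactly B = 4 bytes: K' = aa 38 80 fb.
K' ⊕ ipad = 9c 0e b6 cd.
Inner input = 9c 0e b6 cd ∥ 55 0c f6.
Inner hash: even-index sum = 669 mod 256 = 157; odd-index sum = 231 mod 256 = 231 → 9d e7.

9de7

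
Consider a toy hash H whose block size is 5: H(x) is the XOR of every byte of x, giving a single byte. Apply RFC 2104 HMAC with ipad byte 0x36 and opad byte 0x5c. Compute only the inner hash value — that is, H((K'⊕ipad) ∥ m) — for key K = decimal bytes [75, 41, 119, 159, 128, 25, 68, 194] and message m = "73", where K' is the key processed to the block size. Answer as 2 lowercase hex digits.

Key decimal bytes [75, 41, 119, 159, 128, 25, 68, 194] = 4b 29 77 9f 80 19 44 c2 is 8 bytes > B = 5, so hash it first: H(key) = 95, then zero-pad to 5 bytes: K' = 95 00 00 00 00.
K' ⊕ ipad = a3 36 36 36 36.
Inner input = a3 36 36 36 36 ∥ 37 33.
Inner hash: XOR a3⊕36⊕36⊕36⊕36⊕37⊕33 = a7.

a7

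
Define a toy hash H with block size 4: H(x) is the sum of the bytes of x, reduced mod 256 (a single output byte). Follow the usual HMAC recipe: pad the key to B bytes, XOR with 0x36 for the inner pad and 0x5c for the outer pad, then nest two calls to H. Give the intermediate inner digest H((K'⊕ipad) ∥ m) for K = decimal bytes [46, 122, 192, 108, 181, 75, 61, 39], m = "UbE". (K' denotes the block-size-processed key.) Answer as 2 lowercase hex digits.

ac

Key decimal bytes [46, 122, 192, 108, 181, 75, 61, 39] = 2e 7a c0 6c b5 4b 3d 27 is 8 bytes > B = 4, so hash it first: H(key) = 38, then zero-pad to 4 bytes: K' = 38 00 00 00.
K' ⊕ ipad = 0e 36 36 36.
Inner input = 0e 36 36 36 ∥ 55 62 45.
Inner hash: sum = 14+54+54+54+85+98+69 = 428; mod 256 = 172 → ac.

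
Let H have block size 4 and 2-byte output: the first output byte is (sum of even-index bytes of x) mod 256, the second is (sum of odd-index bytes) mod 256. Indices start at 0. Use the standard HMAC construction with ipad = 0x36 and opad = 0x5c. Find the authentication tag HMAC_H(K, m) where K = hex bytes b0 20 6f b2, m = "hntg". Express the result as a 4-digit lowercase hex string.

dad9

Key hex bytes b0 20 6f b2 is exactly B = 4 bytes: K' = b0 20 6f b2.
K' ⊕ ipad = 86 16 59 84.  K' ⊕ opad = ec 7c 33 ee.
Inner input = (K'⊕ipad) ∥ m = 86 16 59 84 ∥ 68 6e 74 67.
Inner hash: even-index sum = 443 mod 256 = 187; odd-index sum = 367 mod 256 = 111 → bb 6f.
Outer input = (K'⊕opad) ∥ inner = ec 7c 33 ee ∥ bb 6f.
Outer hash (tag): even-index sum = 474 mod 256 = 218; odd-index sum = 473 mod 256 = 217 → da d9.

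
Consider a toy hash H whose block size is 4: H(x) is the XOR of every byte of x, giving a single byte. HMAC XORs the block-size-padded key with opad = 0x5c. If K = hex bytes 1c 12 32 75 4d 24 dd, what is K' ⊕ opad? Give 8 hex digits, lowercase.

Key hex bytes 1c 12 32 75 4d 24 dd is 7 bytes > B = 4, so hash it first: H(key) = fd, then zero-pad to 4 bytes: K' = fd 00 00 00.
XOR each byte with 0x5c: fd⊕5c=a1, 00⊕5c=5c, 00⊕5c=5c, 00⊕5c=5c.

a15c5c5c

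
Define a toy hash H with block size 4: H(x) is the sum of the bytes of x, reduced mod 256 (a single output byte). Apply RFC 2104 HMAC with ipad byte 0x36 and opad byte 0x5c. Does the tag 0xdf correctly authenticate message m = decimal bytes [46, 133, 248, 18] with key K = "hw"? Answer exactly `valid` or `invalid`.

Key "hw" = 68 77 is 2 bytes ≤ B = 4; zero-pad to 4 bytes: K' = 68 77 00 00.
K' ⊕ ipad = 5e 41 36 36; K' ⊕ opad = 34 2b 5c 5c.
Inner hash: sum = 94+65+54+54+46+133+248+18 = 712; mod 256 = 200 → c8.
Outer hash (recomputed tag): sum = 52+43+92+92+200 = 479; mod 256 = 223 → df.
Recomputed tag = df; claimed = df → match.

valid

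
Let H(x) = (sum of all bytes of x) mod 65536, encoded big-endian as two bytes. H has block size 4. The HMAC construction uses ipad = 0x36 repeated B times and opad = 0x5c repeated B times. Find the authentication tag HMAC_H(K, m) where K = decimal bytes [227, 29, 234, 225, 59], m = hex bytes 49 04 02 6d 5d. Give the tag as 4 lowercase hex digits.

Key decimal bytes [227, 29, 234, 225, 59] = e3 1d ea e1 3b is 5 bytes > B = 4, so hash it first: H(key) = 03 06, then zero-pad to 4 bytes: K' = 03 06 00 00.
K' ⊕ ipad = 35 30 36 36.  K' ⊕ opad = 5f 5a 5c 5c.
Inner input = (K'⊕ipad) ∥ m = 35 30 36 36 ∥ 49 04 02 6d 5d.
Inner hash: sum = 53+48+54+54+73+4+2+109+93 = 490 → 01 ea.
Outer input = (K'⊕opad) ∥ inner = 5f 5a 5c 5c ∥ 01 ea.
Outer hash (tag): sum = 95+90+92+92+1+234 = 604 → 02 5c.

025c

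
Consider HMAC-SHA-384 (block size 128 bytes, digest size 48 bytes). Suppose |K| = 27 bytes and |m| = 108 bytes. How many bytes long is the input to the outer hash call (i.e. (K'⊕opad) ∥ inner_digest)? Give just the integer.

176

Key is 27 ≤ 128 bytes, zero-padded: |K'| = 128.
Outer input = (K'⊕opad) ∥ H(inner) → 128 + 48 = 176 bytes.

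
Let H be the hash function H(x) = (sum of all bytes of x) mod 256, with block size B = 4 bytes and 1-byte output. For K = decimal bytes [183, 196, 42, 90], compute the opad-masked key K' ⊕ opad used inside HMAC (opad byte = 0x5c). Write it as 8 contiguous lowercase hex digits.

Key decimal bytes [183, 196, 42, 90] = b7 c4 2a 5a is exactly B = 4 bytes: K' = b7 c4 2a 5a.
XOR each byte with 0x5c: b7⊕5c=eb, c4⊕5c=98, 2a⊕5c=76, 5a⊕5c=06.

eb987606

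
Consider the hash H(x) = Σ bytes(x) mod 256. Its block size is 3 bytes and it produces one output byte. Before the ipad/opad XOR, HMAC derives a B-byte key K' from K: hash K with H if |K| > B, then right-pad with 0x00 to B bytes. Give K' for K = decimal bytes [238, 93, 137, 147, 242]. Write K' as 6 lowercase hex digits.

590000

|K| = 5 > B = 3, so first hash the key.
H(K): sum = 238+93+137+147+242 = 857; mod 256 = 89 → 59.
Zero-pad H(K) = 59 to 3 bytes: K' = 59 00 00.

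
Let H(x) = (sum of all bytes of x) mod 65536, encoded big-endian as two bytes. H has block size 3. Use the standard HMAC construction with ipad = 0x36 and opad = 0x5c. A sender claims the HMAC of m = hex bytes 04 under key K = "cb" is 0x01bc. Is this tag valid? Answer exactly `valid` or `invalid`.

valid

Key "cb" = 63 62 is 2 bytes ≤ B = 3; zero-pad to 3 bytes: K' = 63 62 00.
K' ⊕ ipad = 55 54 36; K' ⊕ opad = 3f 3e 5c.
Inner hash: sum = 85+84+54+4 = 227 → 00 e3.
Outer hash (recomputed tag): sum = 63+62+92+0+227 = 444 → 01 bc.
Recomputed tag = 01bc; claimed = 01bc → match.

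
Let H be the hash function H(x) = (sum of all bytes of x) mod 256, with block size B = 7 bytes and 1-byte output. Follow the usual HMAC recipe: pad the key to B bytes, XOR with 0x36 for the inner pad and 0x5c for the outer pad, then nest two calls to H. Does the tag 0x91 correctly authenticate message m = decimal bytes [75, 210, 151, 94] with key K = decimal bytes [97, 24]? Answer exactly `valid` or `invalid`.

invalid

Key decimal bytes [97, 24] = 61 18 is 2 bytes ≤ B = 7; zero-pad to 7 bytes: K' = 61 18 00 00 00 00 00.
K' ⊕ ipad = 57 2e 36 36 36 36 36; K' ⊕ opad = 3d 44 5c 5c 5c 5c 5c.
Inner hash: sum = 87+46+54+54+54+54+54+75+210+151+94 = 933; mod 256 = 165 → a5.
Outer hash (recomputed tag): sum = 61+68+92+92+92+92+92+165 = 754; mod 256 = 242 → f2.
Recomputed tag = f2; claimed = 91 → mismatch.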